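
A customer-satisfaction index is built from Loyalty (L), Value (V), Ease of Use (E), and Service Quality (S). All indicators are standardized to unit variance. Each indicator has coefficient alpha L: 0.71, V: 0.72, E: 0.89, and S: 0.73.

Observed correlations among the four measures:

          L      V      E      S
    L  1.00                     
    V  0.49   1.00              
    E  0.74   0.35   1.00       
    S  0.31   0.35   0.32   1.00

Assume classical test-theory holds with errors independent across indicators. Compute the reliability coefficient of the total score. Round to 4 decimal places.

Var(L+V+E+S) = 4 + 2·[0.49 + 0.74 + 0.31 + 0.35 + 0.35 + 0.32] = 4 + 5.12 = 9.12.
Under uncorrelated errors the observed covariances equal the true-score covariances, so only the own-variance terms attenuate.
True-score variance = [0.71 + 0.72 + 0.89 + 0.73] + 5.12 = 3.05 + 5.12 = 8.17.
Reliability = 8.17 / 9.12 = 0.8958.

0.8958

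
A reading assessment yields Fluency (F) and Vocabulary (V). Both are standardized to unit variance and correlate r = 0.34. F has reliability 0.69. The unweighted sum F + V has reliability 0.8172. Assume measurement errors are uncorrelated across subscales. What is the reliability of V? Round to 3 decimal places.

Var(F+V) = 2 + 2·0.34 = 2.680.
True-score variance = ρ_F + ρ_V + 2·0.34, so 0.8172 = (0.69 + ρ_V + 0.68) / 2.680.
ρ_V = 0.8172·2.680 − 0.69 − 0.68 = 0.820.

0.820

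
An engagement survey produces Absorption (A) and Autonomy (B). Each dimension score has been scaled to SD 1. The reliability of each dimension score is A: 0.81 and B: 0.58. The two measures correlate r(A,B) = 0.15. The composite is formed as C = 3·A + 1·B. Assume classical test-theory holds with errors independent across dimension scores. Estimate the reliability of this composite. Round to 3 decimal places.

Var(C) = 3² + 1 + 2·[3·0.15] = 10 + 0.9 = 10.9.
Under uncorrelated errors the observed covariances equal the true-score covariances, so only the own-variance terms attenuate.
True-score variance = [3²·0.81 + 0.58] + 0.9 = 7.87 + 0.9 = 8.77.
Reliability = 8.77 / 10.9 = 0.805.

0.805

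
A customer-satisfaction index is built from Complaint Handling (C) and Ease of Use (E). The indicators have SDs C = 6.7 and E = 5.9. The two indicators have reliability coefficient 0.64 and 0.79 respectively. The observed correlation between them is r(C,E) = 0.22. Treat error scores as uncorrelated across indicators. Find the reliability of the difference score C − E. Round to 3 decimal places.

0.623

Var(C−E) = 6.7² + 5.9² − 2·6.7·5.9·0.22 = 79.7 − 17.3932 = 62.3068.
With uncorrelated errors the cross-covariances are all true-score covariance, so they carry over unchanged; only the diagonal terms shrink to ρᵢσᵢ².
True-score variance = [6.7²·0.64 + 5.9²·0.79] − 17.3932 = 56.2295 − 17.3932 = 38.8363.
Reliability = 38.8363 / 62.3068 = 0.623.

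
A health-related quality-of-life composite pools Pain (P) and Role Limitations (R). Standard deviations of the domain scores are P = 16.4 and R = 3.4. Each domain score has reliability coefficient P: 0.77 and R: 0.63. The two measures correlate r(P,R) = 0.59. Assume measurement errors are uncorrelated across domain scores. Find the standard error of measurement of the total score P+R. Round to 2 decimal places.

Var(total) = 280.52 + 65.7968 = 346.317.
True-score variance = 214.382 + 65.7968 = 280.179, so reliability = 0.8090.
Error variance = 346.317 − 280.179 = 66.138; SEM = √66.138 = 8.13.

8.13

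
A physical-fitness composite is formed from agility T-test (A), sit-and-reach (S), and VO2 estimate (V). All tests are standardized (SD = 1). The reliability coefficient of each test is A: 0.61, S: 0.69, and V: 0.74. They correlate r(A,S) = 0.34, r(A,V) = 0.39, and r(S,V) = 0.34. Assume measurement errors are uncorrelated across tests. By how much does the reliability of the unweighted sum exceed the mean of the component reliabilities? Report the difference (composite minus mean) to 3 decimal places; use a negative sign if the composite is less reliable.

0.133

Var(sum) = 3 + 2.14 = 5.14; true-score variance = 2.04 + 2.14 = 4.18; composite reliability = 0.8132.
Mean component reliability = 0.6800.
Difference = 0.8132 − 0.6800 = 0.133.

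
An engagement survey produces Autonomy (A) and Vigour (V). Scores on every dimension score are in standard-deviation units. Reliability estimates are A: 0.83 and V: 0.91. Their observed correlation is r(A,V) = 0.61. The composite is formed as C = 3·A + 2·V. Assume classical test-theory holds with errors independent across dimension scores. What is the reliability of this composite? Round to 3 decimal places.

0.907

Var(C) = 3² + 2² + 2·[6·0.61] = 13 + 7.32 = 20.32.
Because errors are independent across components, Cov(Tᵢ,Tⱼ) = Cov(Xᵢ,Xⱼ); the off-diagonal part of the true-score variance is the same as above.
True-score variance = [3²·0.83 + 2²·0.91] + 7.32 = 11.11 + 7.32 = 18.43.
Reliability = 18.43 / 20.32 = 0.907.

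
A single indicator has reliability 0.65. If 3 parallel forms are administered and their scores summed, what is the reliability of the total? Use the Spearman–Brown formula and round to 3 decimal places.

ρ_k = kρ / (1 + (k−1)ρ) = 3·0.65 / (1 + 2·0.65) = 1.950 / 2.300 = 0.848.

0.848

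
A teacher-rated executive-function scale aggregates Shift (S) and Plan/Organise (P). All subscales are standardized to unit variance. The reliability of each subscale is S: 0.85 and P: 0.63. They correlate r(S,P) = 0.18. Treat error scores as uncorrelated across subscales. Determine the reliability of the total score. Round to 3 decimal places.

0.780

Var(S+P) = 2 + 2·[0.18] = 2 + 0.36 = 2.36.
With uncorrelated errors the cross-covariances are all true-score covariance, so they carry over unchanged; only the diagonal terms shrink to ρᵢσᵢ².
True-score variance = [0.85 + 0.63] + 0.36 = 1.48 + 0.36 = 1.84.
Reliability = 1.84 / 2.36 = 0.780.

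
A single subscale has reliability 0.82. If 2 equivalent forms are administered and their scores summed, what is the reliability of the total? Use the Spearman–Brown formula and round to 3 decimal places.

0.901

ρ_k = kρ / (1 + (k−1)ρ) = 2·0.82 / (1 + 1·0.82) = 1.640 / 1.820 = 0.901.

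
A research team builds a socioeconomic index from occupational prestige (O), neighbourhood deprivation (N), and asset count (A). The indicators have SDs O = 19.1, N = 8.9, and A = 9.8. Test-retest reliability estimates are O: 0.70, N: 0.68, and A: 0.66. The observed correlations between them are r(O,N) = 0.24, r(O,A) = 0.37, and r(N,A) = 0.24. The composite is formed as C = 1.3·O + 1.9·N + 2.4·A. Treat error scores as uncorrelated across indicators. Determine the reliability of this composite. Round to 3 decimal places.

0.796

Var(C) = 1.3²·19.1² + 1.9²·8.9² + 2.4²·9.8² + 2·[2.47·19.1·8.9·0.24 + 3.12·19.1·9.8·0.37 + 4.56·8.9·9.8·0.24] = 1455.67 + 824.608 = 2280.28.
With uncorrelated errors the cross-covariances are all true-score covariance, so they carry over unchanged; only the diagonal terms shrink to ρᵢσᵢ².
True-score variance = [1.3²·19.1²·0.70 + 1.9²·8.9²·0.68 + 2.4²·9.8²·0.66] + 824.608 = 991.121 + 824.608 = 1815.73.
Reliability = 1815.73 / 2280.28 = 0.796.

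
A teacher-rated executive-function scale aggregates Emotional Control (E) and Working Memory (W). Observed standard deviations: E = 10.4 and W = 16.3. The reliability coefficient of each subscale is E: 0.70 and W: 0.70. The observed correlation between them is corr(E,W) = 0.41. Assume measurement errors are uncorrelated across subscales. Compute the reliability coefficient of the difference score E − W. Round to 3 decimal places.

Var(E−W) = 10.4² + 16.3² − 2·10.4·16.3·0.41 = 373.85 − 139.006 = 234.844.
Under uncorrelated errors the observed covariances equal the true-score covariances, so only the own-variance terms attenuate.
True-score variance = [10.4²·0.70 + 16.3²·0.70] − 139.006 = 261.695 − 139.006 = 122.689.
Reliability = 122.689 / 234.844 = 0.522.

0.522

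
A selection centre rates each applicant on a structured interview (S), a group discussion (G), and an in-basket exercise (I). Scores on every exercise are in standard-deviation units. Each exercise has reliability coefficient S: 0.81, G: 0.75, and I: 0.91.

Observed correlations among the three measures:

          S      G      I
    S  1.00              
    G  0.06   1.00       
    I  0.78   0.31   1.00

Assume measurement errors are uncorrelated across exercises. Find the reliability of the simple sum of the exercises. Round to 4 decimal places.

0.9000

Var(S+G+I) = 3 + 2·[0.06 + 0.78 + 0.31] = 3 + 2.3 = 5.3.
With uncorrelated errors the cross-covariances are all true-score covariance, so they carry over unchanged; only the diagonal terms shrink to ρᵢσᵢ².
True-score variance = [0.81 + 0.75 + 0.91] + 2.3 = 2.47 + 2.3 = 4.77.
Reliability = 4.77 / 5.3 = 0.9000.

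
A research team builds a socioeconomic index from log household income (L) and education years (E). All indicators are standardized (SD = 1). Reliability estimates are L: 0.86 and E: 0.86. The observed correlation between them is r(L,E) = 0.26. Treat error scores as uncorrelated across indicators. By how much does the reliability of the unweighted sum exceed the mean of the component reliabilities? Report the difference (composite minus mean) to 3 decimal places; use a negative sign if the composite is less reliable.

0.029

Var(sum) = 2 + 0.52 = 2.52; true-score variance = 1.72 + 0.52 = 2.24; composite reliability = 0.8889.
Mean component reliability = 0.8600.
Difference = 0.8889 − 0.8600 = 0.029.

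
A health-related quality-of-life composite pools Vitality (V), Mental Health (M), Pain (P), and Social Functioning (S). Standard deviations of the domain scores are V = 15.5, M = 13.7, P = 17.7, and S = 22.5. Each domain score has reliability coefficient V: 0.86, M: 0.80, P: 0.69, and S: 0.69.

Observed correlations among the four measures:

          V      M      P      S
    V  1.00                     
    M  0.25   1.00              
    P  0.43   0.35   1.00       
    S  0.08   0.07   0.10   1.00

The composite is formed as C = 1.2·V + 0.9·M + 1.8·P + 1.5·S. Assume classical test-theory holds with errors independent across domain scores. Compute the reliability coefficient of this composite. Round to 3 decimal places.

Var(C) = 1.2²·15.5² + 0.9²·13.7² + 1.8²·17.7² + 1.5²·22.5² + 2·[1.08·15.5·13.7·0.25 + 2.16·15.5·17.7·0.43 + 1.8·15.5·22.5·0.08 + 1.62·13.7·17.7·0.35 + 1.35·13.7·22.5·0.07 + 2.7·17.7·22.5·0.10] = 2652.11 + 1273.04 = 3925.15.
Under uncorrelated errors the observed covariances equal the true-score covariances, so only the own-variance terms attenuate.
True-score variance = [1.2²·15.5²·0.86 + 0.9²·13.7²·0.80 + 1.8²·17.7²·0.69 + 1.5²·22.5²·0.69] + 1273.04 = 1905.49 + 1273.04 = 3178.53.
Reliability = 3178.53 / 3925.15 = 0.810.

0.810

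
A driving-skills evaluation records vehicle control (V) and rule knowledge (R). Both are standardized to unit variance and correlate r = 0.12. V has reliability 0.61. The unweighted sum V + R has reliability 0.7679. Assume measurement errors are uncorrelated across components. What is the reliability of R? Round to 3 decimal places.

0.870

Var(V+R) = 2 + 2·0.12 = 2.240.
True-score variance = ρ_V + ρ_R + 2·0.12, so 0.7679 = (0.61 + ρ_R + 0.24) / 2.240.
ρ_R = 0.7679·2.240 − 0.61 − 0.24 = 0.870.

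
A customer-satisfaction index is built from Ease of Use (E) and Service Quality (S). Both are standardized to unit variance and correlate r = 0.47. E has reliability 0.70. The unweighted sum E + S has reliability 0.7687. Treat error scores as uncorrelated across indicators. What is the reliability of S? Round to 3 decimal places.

Var(E+S) = 2 + 2·0.47 = 2.940.
True-score variance = ρ_E + ρ_S + 2·0.47, so 0.7687 = (0.70 + ρ_S + 0.94) / 2.940.
ρ_S = 0.7687·2.940 − 0.70 − 0.94 = 0.620.

0.620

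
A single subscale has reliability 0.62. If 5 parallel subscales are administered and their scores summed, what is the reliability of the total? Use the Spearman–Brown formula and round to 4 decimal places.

0.8908

ρ_k = kρ / (1 + (k−1)ρ) = 5·0.62 / (1 + 4·0.62) = 3.100 / 3.480 = 0.8908.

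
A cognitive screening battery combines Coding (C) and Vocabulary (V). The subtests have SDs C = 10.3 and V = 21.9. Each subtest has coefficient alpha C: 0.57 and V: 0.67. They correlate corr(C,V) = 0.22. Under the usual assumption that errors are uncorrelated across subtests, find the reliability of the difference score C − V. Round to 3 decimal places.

Var(C−V) = 10.3² + 21.9² − 2·10.3·21.9·0.22 = 585.7 − 99.2508 = 486.449.
Under uncorrelated errors the observed covariances equal the true-score covariances, so only the own-variance terms attenuate.
True-score variance = [10.3²·0.57 + 21.9²·0.67] − 99.2508 = 381.81 − 99.2508 = 282.559.
Reliability = 282.559 / 486.449 = 0.581.

0.581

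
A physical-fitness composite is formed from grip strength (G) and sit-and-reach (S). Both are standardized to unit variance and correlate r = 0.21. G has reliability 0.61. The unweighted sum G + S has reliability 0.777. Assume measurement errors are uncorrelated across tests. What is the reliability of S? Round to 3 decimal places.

0.850

Var(G+S) = 2 + 2·0.21 = 2.420.
True-score variance = ρ_G + ρ_S + 2·0.21, so 0.777 = (0.61 + ρ_S + 0.42) / 2.420.
ρ_S = 0.777·2.420 − 0.61 − 0.42 = 0.850.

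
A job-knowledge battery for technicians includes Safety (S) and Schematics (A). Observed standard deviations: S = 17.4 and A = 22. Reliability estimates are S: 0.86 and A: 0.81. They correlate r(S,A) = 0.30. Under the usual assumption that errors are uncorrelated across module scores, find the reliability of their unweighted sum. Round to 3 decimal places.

Var(S+A) = 17.4² + 22² + 2·[17.4·22·0.30] = 786.76 + 229.68 = 1016.44.
Under uncorrelated errors the observed covariances equal the true-score covariances, so only the own-variance terms attenuate.
True-score variance = [17.4²·0.86 + 22²·0.81] + 229.68 = 652.414 + 229.68 = 882.094.
Reliability = 882.094 / 1016.44 = 0.868.

0.868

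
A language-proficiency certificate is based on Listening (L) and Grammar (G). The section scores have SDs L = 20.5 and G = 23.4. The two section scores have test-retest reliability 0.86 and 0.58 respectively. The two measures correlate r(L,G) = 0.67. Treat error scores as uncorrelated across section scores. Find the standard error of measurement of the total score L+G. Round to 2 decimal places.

16.99

Var(total) = 967.81 + 642.798 = 1610.61.
True-score variance = 679 + 642.798 = 1321.8, so reliability = 0.8207.
Error variance = 1610.61 − 1321.8 = 288.81; SEM = √288.81 = 16.99.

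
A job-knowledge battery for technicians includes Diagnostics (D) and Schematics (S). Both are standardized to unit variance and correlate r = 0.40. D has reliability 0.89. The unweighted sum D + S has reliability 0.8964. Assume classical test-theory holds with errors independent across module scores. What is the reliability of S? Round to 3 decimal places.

Var(D+S) = 2 + 2·0.40 = 2.800.
True-score variance = ρ_D + ρ_S + 2·0.40, so 0.8964 = (0.89 + ρ_S + 0.80) / 2.800.
ρ_S = 0.8964·2.800 − 0.89 − 0.80 = 0.820.

0.820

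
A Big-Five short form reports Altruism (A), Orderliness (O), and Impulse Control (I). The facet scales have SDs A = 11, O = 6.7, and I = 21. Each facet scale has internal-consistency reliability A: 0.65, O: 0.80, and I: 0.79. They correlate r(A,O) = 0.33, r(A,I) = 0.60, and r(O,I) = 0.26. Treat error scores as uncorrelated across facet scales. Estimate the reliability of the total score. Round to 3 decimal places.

Var(A+O+I) = 11² + 6.7² + 21² + 2·[11·6.7·0.33 + 11·21·0.60 + 6.7·21·0.26] = 606.89 + 399.006 = 1005.9.
With uncorrelated errors the cross-covariances are all true-score covariance, so they carry over unchanged; only the diagonal terms shrink to ρᵢσᵢ².
True-score variance = [11²·0.65 + 6.7²·0.80 + 21²·0.79] + 399.006 = 462.952 + 399.006 = 861.958.
Reliability = 861.958 / 1005.9 = 0.857.

0.857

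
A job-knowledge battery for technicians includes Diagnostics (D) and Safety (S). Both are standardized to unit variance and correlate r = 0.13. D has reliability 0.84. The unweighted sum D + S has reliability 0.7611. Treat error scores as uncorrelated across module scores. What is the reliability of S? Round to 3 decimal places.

Var(D+S) = 2 + 2·0.13 = 2.260.
True-score variance = ρ_D + ρ_S + 2·0.13, so 0.7611 = (0.84 + ρ_S + 0.26) / 2.260.
ρ_S = 0.7611·2.260 − 0.84 − 0.26 = 0.620.

0.620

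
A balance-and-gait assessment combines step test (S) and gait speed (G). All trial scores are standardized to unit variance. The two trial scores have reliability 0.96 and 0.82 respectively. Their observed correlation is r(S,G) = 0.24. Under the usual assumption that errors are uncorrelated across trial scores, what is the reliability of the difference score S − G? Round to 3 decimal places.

Var(S−G) = 1 + 1 − 2·0.24 = 2 − 0.48 = 1.52.
With uncorrelated errors the cross-covariances are all true-score covariance, so they carry over unchanged; only the diagonal terms shrink to ρᵢσᵢ².
True-score variance = [0.96 + 0.82] − 0.48 = 1.78 − 0.48 = 1.3.
Reliability = 1.3 / 1.52 = 0.855.

0.855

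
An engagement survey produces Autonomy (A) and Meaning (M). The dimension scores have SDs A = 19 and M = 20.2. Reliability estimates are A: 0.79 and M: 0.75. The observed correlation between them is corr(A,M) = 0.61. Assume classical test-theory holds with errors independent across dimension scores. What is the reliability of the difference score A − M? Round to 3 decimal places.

0.409

Var(A−M) = 19² + 20.2² − 2·19·20.2·0.61 = 769.04 − 468.236 = 300.804.
With uncorrelated errors the cross-covariances are all true-score covariance, so they carry over unchanged; only the diagonal terms shrink to ρᵢσᵢ².
True-score variance = [19²·0.79 + 20.2²·0.75] − 468.236 = 591.22 − 468.236 = 122.984.
Reliability = 122.984 / 300.804 = 0.409.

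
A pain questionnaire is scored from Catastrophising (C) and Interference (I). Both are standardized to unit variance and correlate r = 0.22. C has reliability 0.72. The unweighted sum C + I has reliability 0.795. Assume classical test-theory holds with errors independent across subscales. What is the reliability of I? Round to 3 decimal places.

0.780

Var(C+I) = 2 + 2·0.22 = 2.440.
True-score variance = ρ_C + ρ_I + 2·0.22, so 0.795 = (0.72 + ρ_I + 0.44) / 2.440.
ρ_I = 0.795·2.440 − 0.72 − 0.44 = 0.780.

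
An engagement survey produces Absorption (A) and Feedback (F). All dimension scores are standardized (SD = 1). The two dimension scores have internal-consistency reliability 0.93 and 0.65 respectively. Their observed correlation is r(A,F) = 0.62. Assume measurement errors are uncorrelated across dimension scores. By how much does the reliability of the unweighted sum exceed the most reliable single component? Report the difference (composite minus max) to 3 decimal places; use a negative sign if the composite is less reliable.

Var(sum) = 2 + 1.24 = 3.24; true-score variance = 1.58 + 1.24 = 2.82; composite reliability = 0.8704.
Max component reliability = 0.9300.
Difference = 0.8704 − 0.9300 = -0.060.

-0.060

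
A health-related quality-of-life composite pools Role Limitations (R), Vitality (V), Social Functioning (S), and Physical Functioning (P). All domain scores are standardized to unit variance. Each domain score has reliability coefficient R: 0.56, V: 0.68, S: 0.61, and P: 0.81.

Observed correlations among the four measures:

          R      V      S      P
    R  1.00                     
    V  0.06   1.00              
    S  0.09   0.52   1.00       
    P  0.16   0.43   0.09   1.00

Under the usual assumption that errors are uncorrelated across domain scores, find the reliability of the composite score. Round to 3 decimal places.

0.800

Var(R+V+S+P) = 4 + 2·[0.06 + 0.09 + 0.16 + 0.52 + 0.43 + 0.09] = 4 + 2.7 = 6.7.
Because errors are independent across components, Cov(Tᵢ,Tⱼ) = Cov(Xᵢ,Xⱼ); the off-diagonal part of the true-score variance is the same as above.
True-score variance = [0.56 + 0.68 + 0.61 + 0.81] + 2.7 = 2.66 + 2.7 = 5.36.
Reliability = 5.36 / 6.7 = 0.800.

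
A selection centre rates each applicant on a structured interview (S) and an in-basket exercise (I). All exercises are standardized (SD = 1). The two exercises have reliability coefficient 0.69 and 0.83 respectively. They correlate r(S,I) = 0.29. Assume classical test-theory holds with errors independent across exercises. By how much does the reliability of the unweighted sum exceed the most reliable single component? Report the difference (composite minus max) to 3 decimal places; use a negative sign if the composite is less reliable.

-0.016

Var(sum) = 2 + 0.58 = 2.58; true-score variance = 1.52 + 0.58 = 2.1; composite reliability = 0.8140.
Max component reliability = 0.8300.
Difference = 0.8140 − 0.8300 = -0.016.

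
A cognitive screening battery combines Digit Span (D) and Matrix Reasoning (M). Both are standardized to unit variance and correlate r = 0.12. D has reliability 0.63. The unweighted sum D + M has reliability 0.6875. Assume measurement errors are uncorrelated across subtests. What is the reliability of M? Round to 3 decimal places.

0.670

Var(D+M) = 2 + 2·0.12 = 2.240.
True-score variance = ρ_D + ρ_M + 2·0.12, so 0.6875 = (0.63 + ρ_M + 0.24) / 2.240.
ρ_M = 0.6875·2.240 − 0.63 − 0.24 = 0.670.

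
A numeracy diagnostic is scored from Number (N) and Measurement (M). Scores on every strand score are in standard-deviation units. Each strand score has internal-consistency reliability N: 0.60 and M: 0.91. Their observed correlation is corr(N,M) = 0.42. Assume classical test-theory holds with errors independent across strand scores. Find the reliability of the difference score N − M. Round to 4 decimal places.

Var(N−M) = 1 + 1 − 2·0.42 = 2 − 0.84 = 1.16.
Under uncorrelated errors the observed covariances equal the true-score covariances, so only the own-variance terms attenuate.
True-score variance = [0.60 + 0.91] − 0.84 = 1.51 − 0.84 = 0.67.
Reliability = 0.67 / 1.16 = 0.5776.

0.5776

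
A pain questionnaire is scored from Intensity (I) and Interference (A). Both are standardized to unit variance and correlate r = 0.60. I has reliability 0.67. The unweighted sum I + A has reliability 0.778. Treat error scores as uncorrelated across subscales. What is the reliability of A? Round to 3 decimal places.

Var(I+A) = 2 + 2·0.60 = 3.200.
True-score variance = ρ_I + ρ_A + 2·0.60, so 0.778 = (0.67 + ρ_A + 1.20) / 3.200.
ρ_A = 0.778·3.200 − 0.67 − 1.20 = 0.620.

0.620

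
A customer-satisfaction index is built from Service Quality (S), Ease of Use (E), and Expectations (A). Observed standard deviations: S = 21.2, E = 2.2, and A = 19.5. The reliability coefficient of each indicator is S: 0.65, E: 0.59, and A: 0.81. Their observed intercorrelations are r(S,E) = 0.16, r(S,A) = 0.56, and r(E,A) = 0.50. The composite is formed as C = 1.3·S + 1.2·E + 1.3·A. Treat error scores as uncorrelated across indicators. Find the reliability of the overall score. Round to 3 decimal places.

0.829

Var(C) = 1.3²·21.2² + 1.2²·2.2² + 1.3²·19.5² + 2·[1.56·21.2·2.2·0.16 + 1.69·21.2·19.5·0.56 + 1.56·2.2·19.5·0.50] = 1409.15 + 872.69 = 2281.84.
With uncorrelated errors the cross-covariances are all true-score covariance, so they carry over unchanged; only the diagonal terms shrink to ρᵢσᵢ².
True-score variance = [1.3²·21.2²·0.65 + 1.2²·2.2²·0.59 + 1.3²·19.5²·0.81] + 872.69 = 1018.35 + 872.69 = 1891.04.
Reliability = 1891.04 / 2281.84 = 0.829.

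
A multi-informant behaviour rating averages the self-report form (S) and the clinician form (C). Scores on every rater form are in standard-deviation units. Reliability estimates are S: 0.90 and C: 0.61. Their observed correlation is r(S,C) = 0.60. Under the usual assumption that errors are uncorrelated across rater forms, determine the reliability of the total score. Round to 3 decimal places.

0.847

Var(S+C) = 2 + 2·[0.60] = 2 + 1.2 = 3.2.
Because errors are independent across components, Cov(Tᵢ,Tⱼ) = Cov(Xᵢ,Xⱼ); the off-diagonal part of the true-score variance is the same as above.
True-score variance = [0.90 + 0.61] + 1.2 = 1.51 + 1.2 = 2.71.
Reliability = 2.71 / 3.2 = 0.847.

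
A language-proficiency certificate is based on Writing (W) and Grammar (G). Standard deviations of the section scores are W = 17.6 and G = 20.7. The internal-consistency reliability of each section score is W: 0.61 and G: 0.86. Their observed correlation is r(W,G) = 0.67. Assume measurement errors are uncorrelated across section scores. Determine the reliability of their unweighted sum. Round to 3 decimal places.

0.853

Var(W+G) = 17.6² + 20.7² + 2·[17.6·20.7·0.67] = 738.25 + 488.189 = 1226.44.
Because errors are independent across components, Cov(Tᵢ,Tⱼ) = Cov(Xᵢ,Xⱼ); the off-diagonal part of the true-score variance is the same as above.
True-score variance = [17.6²·0.61 + 20.7²·0.86] + 488.189 = 557.455 + 488.189 = 1045.64.
Reliability = 1045.64 / 1226.44 = 0.853.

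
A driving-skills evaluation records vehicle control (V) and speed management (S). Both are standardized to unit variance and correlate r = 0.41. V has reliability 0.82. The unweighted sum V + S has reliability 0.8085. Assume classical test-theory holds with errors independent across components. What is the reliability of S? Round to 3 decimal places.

Var(V+S) = 2 + 2·0.41 = 2.820.
True-score variance = ρ_V + ρ_S + 2·0.41, so 0.8085 = (0.82 + ρ_S + 0.82) / 2.820.
ρ_S = 0.8085·2.820 − 0.82 − 0.82 = 0.640.

0.640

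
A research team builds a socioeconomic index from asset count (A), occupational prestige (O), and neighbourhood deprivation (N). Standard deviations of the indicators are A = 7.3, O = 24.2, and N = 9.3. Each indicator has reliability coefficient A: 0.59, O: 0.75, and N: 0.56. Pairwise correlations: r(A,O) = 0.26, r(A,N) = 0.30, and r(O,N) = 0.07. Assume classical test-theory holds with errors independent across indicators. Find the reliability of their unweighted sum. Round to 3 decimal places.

Var(A+O+N) = 7.3² + 24.2² + 9.3² + 2·[7.3·24.2·0.26 + 7.3·9.3·0.30 + 24.2·9.3·0.07] = 725.42 + 164.106 = 889.526.
Because errors are independent across components, Cov(Tᵢ,Tⱼ) = Cov(Xᵢ,Xⱼ); the off-diagonal part of the true-score variance is the same as above.
True-score variance = [7.3²·0.59 + 24.2²·0.75 + 9.3²·0.56] + 164.106 = 519.106 + 164.106 = 683.211.
Reliability = 683.211 / 889.526 = 0.768.

0.768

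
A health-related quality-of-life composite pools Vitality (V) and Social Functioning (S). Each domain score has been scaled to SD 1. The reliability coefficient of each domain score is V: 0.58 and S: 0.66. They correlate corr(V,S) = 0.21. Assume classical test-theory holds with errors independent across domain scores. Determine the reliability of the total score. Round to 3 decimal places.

Var(V+S) = 2 + 2·[0.21] = 2 + 0.42 = 2.42.
Because errors are independent across components, Cov(Tᵢ,Tⱼ) = Cov(Xᵢ,Xⱼ); the off-diagonal part of the true-score variance is the same as above.
True-score variance = [0.58 + 0.66] + 0.42 = 1.24 + 0.42 = 1.66.
Reliability = 1.66 / 2.42 = 0.686.

0.686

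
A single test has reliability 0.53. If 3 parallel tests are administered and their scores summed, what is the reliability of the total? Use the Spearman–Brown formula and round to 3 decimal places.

0.772

ρ_k = kρ / (1 + (k−1)ρ) = 3·0.53 / (1 + 2·0.53) = 1.590 / 2.060 = 0.772.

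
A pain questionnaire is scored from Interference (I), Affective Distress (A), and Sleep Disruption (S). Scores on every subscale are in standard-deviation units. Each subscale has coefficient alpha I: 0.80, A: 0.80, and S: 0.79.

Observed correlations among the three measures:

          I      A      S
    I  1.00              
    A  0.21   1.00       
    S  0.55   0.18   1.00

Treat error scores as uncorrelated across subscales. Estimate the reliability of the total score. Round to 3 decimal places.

0.875

Var(I+A+S) = 3 + 2·[0.21 + 0.55 + 0.18] = 3 + 1.88 = 4.88.
Under uncorrelated errors the observed covariances equal the true-score covariances, so only the own-variance terms attenuate.
True-score variance = [0.80 + 0.80 + 0.79] + 1.88 = 2.39 + 1.88 = 4.27.
Reliability = 4.27 / 4.88 = 0.875.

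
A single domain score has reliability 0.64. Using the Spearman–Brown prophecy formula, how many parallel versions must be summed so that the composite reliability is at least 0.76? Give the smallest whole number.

2

k ≥ ρ*(1−ρ₁)/(ρ₁(1−ρ*)) = 0.76·0.36 / (0.64·0.24) = 1.781.
Smallest integer k = 2.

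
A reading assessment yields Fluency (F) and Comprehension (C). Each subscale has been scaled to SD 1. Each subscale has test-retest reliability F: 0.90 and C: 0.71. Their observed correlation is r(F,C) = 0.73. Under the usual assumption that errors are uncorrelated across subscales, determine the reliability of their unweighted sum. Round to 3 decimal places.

0.887

Var(F+C) = 2 + 2·[0.73] = 2 + 1.46 = 3.46.
With uncorrelated errors the cross-covariances are all true-score covariance, so they carry over unchanged; only the diagonal terms shrink to ρᵢσᵢ².
True-score variance = [0.90 + 0.71] + 1.46 = 1.61 + 1.46 = 3.07.
Reliability = 3.07 / 3.46 = 0.887.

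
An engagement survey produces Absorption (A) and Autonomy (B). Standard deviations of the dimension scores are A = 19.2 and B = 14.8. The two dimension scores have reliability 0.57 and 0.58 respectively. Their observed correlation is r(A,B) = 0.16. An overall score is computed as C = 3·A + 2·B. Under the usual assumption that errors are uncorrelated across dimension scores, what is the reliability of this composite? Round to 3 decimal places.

0.621

Var(C) = 3²·19.2² + 2²·14.8² + 2·[6·19.2·14.8·0.16] = 4193.92 + 545.587 = 4739.51.
Under uncorrelated errors the observed covariances equal the true-score covariances, so only the own-variance terms attenuate.
True-score variance = [3²·19.2²·0.57 + 2²·14.8²·0.58] + 545.587 = 2399.3 + 545.587 = 2944.88.
Reliability = 2944.88 / 4739.51 = 0.621.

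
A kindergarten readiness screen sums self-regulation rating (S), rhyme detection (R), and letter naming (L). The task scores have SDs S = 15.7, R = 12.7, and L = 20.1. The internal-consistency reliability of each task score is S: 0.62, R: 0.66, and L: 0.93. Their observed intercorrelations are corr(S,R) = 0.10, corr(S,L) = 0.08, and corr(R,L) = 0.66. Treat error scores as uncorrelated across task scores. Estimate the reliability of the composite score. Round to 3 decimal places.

Var(S+R+L) = 15.7² + 12.7² + 20.1² + 2·[15.7·12.7·0.10 + 15.7·20.1·0.08 + 12.7·20.1·0.66] = 811.79 + 427.326 = 1239.12.
With uncorrelated errors the cross-covariances are all true-score covariance, so they carry over unchanged; only the diagonal terms shrink to ρᵢσᵢ².
True-score variance = [15.7²·0.62 + 12.7²·0.66 + 20.1²·0.93] + 427.326 = 635.005 + 427.326 = 1062.33.
Reliability = 1062.33 / 1239.12 = 0.857.

0.857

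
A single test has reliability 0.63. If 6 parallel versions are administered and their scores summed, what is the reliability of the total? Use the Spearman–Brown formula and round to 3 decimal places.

0.911

ρ_k = kρ / (1 + (k−1)ρ) = 6·0.63 / (1 + 5·0.63) = 3.780 / 4.150 = 0.911.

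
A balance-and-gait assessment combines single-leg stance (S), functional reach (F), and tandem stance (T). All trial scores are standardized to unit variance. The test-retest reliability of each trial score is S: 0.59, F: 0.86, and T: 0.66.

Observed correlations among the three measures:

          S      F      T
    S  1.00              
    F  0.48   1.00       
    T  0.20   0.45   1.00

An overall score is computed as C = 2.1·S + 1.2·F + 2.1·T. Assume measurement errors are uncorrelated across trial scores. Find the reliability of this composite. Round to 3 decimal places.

0.790

Var(C) = 2.1² + 1.2² + 2.1² + 2·[2.52·0.48 + 4.41·0.20 + 2.52·0.45] = 10.26 + 6.4512 = 16.7112.
With uncorrelated errors the cross-covariances are all true-score covariance, so they carry over unchanged; only the diagonal terms shrink to ρᵢσᵢ².
True-score variance = [2.1²·0.59 + 1.2²·0.86 + 2.1²·0.66] + 6.4512 = 6.7509 + 6.4512 = 13.2021.
Reliability = 13.2021 / 16.7112 = 0.790.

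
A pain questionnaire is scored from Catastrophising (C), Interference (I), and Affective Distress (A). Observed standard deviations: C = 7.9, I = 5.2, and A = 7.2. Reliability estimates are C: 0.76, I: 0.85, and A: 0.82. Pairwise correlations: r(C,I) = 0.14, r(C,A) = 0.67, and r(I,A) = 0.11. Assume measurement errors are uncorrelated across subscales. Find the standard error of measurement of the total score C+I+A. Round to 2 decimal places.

5.33

Var(total) = 141.29 + 95.9584 = 237.248.
True-score variance = 112.924 + 95.9584 = 208.883, so reliability = 0.8804.
Error variance = 237.248 − 208.883 = 28.3656; SEM = √28.3656 = 5.33.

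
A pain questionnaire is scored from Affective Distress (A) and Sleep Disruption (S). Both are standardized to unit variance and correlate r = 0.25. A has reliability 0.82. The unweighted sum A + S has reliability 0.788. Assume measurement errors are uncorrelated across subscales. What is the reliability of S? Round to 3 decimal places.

Var(A+S) = 2 + 2·0.25 = 2.500.
True-score variance = ρ_A + ρ_S + 2·0.25, so 0.788 = (0.82 + ρ_S + 0.50) / 2.500.
ρ_S = 0.788·2.500 − 0.82 − 0.50 = 0.650.

0.650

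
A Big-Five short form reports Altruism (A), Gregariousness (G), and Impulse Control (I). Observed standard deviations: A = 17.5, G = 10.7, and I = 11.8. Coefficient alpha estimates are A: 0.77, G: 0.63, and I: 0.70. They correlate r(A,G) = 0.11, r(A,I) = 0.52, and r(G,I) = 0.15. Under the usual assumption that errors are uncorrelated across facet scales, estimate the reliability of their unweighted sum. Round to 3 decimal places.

Var(A+G+I) = 17.5² + 10.7² + 11.8² + 2·[17.5·10.7·0.11 + 17.5·11.8·0.52 + 10.7·11.8·0.15] = 559.98 + 293.833 = 853.813.
Under uncorrelated errors the observed covariances equal the true-score covariances, so only the own-variance terms attenuate.
True-score variance = [17.5²·0.77 + 10.7²·0.63 + 11.8²·0.70] + 293.833 = 405.409 + 293.833 = 699.242.
Reliability = 699.242 / 853.813 = 0.819.

0.819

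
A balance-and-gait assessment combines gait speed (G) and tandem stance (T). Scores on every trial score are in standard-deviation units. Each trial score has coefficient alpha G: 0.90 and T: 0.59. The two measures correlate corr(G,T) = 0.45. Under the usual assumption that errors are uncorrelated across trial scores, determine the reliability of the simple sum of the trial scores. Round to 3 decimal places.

0.824

Var(G+T) = 2 + 2·[0.45] = 2 + 0.9 = 2.9.
Because errors are independent across components, Cov(Tᵢ,Tⱼ) = Cov(Xᵢ,Xⱼ); the off-diagonal part of the true-score variance is the same as above.
True-score variance = [0.90 + 0.59] + 0.9 = 1.49 + 0.9 = 2.39.
Reliability = 2.39 / 2.9 = 0.824.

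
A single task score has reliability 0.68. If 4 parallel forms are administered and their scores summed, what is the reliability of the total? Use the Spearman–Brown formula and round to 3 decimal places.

0.895

ρ_k = kρ / (1 + (k−1)ρ) = 4·0.68 / (1 + 3·0.68) = 2.720 / 3.040 = 0.895.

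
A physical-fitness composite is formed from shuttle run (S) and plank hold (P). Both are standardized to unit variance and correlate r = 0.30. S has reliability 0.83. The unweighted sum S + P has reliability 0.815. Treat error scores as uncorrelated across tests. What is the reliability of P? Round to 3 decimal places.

Var(S+P) = 2 + 2·0.30 = 2.600.
True-score variance = ρ_S + ρ_P + 2·0.30, so 0.815 = (0.83 + ρ_P + 0.60) / 2.600.
ρ_P = 0.815·2.600 − 0.83 − 0.60 = 0.689.

0.689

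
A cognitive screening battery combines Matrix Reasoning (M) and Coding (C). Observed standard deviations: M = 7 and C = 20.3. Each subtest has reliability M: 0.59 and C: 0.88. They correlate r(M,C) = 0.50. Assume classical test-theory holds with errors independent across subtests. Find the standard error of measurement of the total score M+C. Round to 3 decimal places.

Var(total) = 461.09 + 142.1 = 603.19.
True-score variance = 391.549 + 142.1 = 533.649, so reliability = 0.8847.
Error variance = 603.19 − 533.649 = 69.5408; SEM = √69.5408 = 8.339.

8.339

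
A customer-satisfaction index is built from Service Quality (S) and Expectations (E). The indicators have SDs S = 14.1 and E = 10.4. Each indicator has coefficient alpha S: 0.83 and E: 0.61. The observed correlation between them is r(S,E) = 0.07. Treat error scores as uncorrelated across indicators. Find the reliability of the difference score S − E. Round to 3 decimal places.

Var(S−E) = 14.1² + 10.4² − 2·14.1·10.4·0.07 = 306.97 − 20.5296 = 286.44.
Under uncorrelated errors the observed covariances equal the true-score covariances, so only the own-variance terms attenuate.
True-score variance = [14.1²·0.83 + 10.4²·0.61] − 20.5296 = 230.99 − 20.5296 = 210.46.
Reliability = 210.46 / 286.44 = 0.735.

0.735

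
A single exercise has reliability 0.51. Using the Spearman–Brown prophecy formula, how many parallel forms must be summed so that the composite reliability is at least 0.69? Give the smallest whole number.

k ≥ ρ*(1−ρ₁)/(ρ₁(1−ρ*)) = 0.69·0.49 / (0.51·0.31) = 2.139.
Smallest integer k = 3.

3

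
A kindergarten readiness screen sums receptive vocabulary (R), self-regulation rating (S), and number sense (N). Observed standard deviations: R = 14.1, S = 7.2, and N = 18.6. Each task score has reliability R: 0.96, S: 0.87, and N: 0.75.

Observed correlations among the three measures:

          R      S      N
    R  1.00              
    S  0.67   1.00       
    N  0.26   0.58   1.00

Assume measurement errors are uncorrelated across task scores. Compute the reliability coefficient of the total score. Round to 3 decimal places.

0.901

Var(R+S+N) = 14.1² + 7.2² + 18.6² + 2·[14.1·7.2·0.67 + 14.1·18.6·0.26 + 7.2·18.6·0.58] = 596.61 + 427.759 = 1024.37.
Under uncorrelated errors the observed covariances equal the true-score covariances, so only the own-variance terms attenuate.
True-score variance = [14.1²·0.96 + 7.2²·0.87 + 18.6²·0.75] + 427.759 = 495.428 + 427.759 = 923.188.
Reliability = 923.188 / 1024.37 = 0.901.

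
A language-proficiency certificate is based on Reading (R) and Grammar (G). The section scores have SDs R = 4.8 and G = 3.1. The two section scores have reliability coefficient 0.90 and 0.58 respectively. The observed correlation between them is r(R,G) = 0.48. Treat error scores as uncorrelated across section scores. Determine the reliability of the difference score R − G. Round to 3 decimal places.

0.655

Var(R−G) = 4.8² + 3.1² − 2·4.8·3.1·0.48 = 32.65 − 14.2848 = 18.3652.
Under uncorrelated errors the observed covariances equal the true-score covariances, so only the own-variance terms attenuate.
True-score variance = [4.8²·0.90 + 3.1²·0.58] − 14.2848 = 26.3098 − 14.2848 = 12.025.
Reliability = 12.025 / 18.3652 = 0.655.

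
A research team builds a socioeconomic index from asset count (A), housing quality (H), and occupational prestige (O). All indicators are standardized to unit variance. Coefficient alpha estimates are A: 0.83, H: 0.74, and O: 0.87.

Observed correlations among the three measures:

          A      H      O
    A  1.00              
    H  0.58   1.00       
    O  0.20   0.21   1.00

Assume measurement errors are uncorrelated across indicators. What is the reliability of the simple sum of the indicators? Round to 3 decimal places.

0.888

Var(A+H+O) = 3 + 2·[0.58 + 0.20 + 0.21] = 3 + 1.98 = 4.98.
With uncorrelated errors the cross-covariances are all true-score covariance, so they carry over unchanged; only the diagonal terms shrink to ρᵢσᵢ².
True-score variance = [0.83 + 0.74 + 0.87] + 1.98 = 2.44 + 1.98 = 4.42.
Reliability = 4.42 / 4.98 = 0.888.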